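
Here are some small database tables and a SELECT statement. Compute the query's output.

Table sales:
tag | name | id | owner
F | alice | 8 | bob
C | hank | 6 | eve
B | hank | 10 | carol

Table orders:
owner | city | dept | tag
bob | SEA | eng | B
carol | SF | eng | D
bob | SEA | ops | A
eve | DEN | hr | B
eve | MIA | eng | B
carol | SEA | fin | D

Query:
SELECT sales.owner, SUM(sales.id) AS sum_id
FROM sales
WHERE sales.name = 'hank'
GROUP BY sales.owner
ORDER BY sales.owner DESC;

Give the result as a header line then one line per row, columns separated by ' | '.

== RESULT ==
sales.owner | sum_id
eve | 6
carol | 10

Derivation:
After WHERE (2 rows):
sales.tag | sales.name | sales.id | sales.owner
C | hank | 6 | eve
B | hank | 10 | carol
After GROUP BY (2 rows):
sales.owner | sum_id
eve | 6
carol | 10
After ORDER BY (2 rows):
sales.owner | sum_id
eve | 6
carol | 10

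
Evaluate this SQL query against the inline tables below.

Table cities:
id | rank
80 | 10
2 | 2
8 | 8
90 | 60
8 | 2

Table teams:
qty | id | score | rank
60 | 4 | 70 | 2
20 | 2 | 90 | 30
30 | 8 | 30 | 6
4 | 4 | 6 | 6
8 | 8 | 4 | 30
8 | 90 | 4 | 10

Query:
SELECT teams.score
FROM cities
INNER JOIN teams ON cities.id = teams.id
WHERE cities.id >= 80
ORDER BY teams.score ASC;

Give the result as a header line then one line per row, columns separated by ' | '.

After JOIN teams (6 rows):
cities.id | cities.rank | teams.qty | teams.id | teams.score | teams.rank
2 | 2 | 20 | 2 | 90 | 30
8 | 8 | 30 | 8 | 30 | 6
8 | 8 | 8 | 8 | 4 | 30
90 | 60 | 8 | 90 | 4 | 10
8 | 2 | 30 | 8 | 30 | 6
8 | 2 | 8 | 8 | 4 | 30
After WHERE (1 rows):
cities.id | cities.rank | teams.qty | teams.id | teams.score | teams.rank
90 | 60 | 8 | 90 | 4 | 10
After SELECT (1 rows):
teams.score
4
After ORDER BY (1 rows):
teams.score
4

== RESULT ==
teams.score
4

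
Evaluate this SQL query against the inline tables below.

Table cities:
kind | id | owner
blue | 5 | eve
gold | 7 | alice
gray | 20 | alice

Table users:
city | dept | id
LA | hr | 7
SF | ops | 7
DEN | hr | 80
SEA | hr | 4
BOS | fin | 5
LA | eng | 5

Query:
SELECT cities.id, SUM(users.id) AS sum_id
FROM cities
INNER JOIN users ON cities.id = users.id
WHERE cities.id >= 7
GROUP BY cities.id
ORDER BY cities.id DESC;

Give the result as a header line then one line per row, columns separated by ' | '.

== RESULT ==
cities.id | sum_id
7 | 14

Derivation:
After JOIN users (4 rows):
cities.kind | cities.id | cities.owner | users.city | users.dept | users.id
blue | 5 | eve | BOS | fin | 5
blue | 5 | eve | LA | eng | 5
gold | 7 | alice | LA | hr | 7
gold | 7 | alice | SF | ops | 7
After WHERE (2 rows):
cities.kind | cities.id | cities.owner | users.city | users.dept | users.id
gold | 7 | alice | LA | hr | 7
gold | 7 | alice | SF | ops | 7
After GROUP BY (1 rows):
cities.id | sum_id
7 | 14
After ORDER BY (1 rows):
cities.id | sum_id
7 | 14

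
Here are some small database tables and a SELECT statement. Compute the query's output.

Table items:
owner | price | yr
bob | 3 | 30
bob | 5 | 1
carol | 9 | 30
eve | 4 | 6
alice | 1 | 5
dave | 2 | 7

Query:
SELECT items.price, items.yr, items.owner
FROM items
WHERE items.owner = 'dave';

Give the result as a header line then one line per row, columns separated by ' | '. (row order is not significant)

After WHERE (1 rows):
items.owner | items.price | items.yr
dave | 2 | 7
After SELECT (1 rows):
items.price | items.yr | items.owner
2 | 7 | dave

== RESULT ==
items.price | items.yr | items.owner
2 | 7 | dave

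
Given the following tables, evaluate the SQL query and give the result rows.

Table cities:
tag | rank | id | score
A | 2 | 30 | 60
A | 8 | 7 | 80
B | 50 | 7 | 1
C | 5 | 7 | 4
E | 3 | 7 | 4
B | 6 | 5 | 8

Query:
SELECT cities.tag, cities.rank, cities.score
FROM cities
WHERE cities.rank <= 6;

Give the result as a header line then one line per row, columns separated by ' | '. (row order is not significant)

== RESULT ==
cities.tag | cities.rank | cities.score
A | 2 | 60
C | 5 | 4
E | 3 | 4
B | 6 | 8

Derivation:
After WHERE (4 rows):
cities.tag | cities.rank | cities.id | cities.score
A | 2 | 30 | 60
C | 5 | 7 | 4
E | 3 | 7 | 4
B | 6 | 5 | 8
After SELECT (4 rows):
cities.tag | cities.rank | cities.score
A | 2 | 60
C | 5 | 4
E | 3 | 4
B | 6 | 8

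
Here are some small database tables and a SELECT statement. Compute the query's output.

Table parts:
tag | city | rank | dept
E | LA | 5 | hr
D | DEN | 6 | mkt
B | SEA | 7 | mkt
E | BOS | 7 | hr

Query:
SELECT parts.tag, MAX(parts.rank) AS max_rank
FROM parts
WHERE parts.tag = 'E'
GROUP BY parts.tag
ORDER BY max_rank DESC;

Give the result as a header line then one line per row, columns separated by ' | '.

== RESULT ==
parts.tag | max_rank
E | 7

Derivation:
After WHERE (2 rows):
parts.tag | parts.city | parts.rank | parts.dept
E | LA | 5 | hr
E | BOS | 7 | hr
After GROUP BY (1 rows):
parts.tag | max_rank
E | 7
After ORDER BY (1 rows):
parts.tag | max_rank
E | 7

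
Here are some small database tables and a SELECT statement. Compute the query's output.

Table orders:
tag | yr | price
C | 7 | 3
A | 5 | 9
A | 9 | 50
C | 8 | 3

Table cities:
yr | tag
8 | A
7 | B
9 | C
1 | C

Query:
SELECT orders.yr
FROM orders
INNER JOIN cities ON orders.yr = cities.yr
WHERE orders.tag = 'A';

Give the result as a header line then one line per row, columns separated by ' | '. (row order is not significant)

== RESULT ==
orders.yr
9

Derivation:
After JOIN cities (3 rows):
orders.tag | orders.yr | orders.price | cities.yr | cities.tag
C | 7 | 3 | 7 | B
A | 9 | 50 | 9 | C
C | 8 | 3 | 8 | A
After WHERE (1 rows):
orders.tag | orders.yr | orders.price | cities.yr | cities.tag
A | 9 | 50 | 9 | C
After SELECT (1 rows):
orders.yr
9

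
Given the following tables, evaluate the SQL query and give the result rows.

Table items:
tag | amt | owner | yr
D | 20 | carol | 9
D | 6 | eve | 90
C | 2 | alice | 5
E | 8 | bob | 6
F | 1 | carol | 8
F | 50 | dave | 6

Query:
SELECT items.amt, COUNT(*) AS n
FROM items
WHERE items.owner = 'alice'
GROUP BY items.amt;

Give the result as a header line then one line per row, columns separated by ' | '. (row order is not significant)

After WHERE (1 rows):
items.tag | items.amt | items.owner | items.yr
C | 2 | alice | 5
After GROUP BY (1 rows):
items.amt | n
2 | 1

== RESULT ==
items.amt | n
2 | 1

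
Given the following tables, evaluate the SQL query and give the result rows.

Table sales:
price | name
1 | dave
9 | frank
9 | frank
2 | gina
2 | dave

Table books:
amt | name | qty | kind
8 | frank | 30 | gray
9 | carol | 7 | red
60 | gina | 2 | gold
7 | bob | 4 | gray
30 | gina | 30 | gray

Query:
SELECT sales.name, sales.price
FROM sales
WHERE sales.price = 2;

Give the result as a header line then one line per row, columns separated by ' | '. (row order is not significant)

== RESULT ==
sales.name | sales.price
gina | 2
dave | 2

Derivation:
After WHERE (2 rows):
sales.price | sales.name
2 | gina
2 | dave
After SELECT (2 rows):
sales.name | sales.price
gina | 2
dave | 2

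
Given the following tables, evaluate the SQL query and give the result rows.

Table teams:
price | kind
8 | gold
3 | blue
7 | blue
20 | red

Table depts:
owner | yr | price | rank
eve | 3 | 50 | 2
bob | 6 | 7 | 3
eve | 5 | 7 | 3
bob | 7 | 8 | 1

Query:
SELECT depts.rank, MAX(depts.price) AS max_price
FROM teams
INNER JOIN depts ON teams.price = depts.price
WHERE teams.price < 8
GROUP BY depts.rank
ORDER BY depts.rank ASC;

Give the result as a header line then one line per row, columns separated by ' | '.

== RESULT ==
depts.rank | max_price
3 | 7

Derivation:
After JOIN depts (3 rows):
teams.price | teams.kind | depts.owner | depts.yr | depts.price | depts.rank
8 | gold | bob | 7 | 8 | 1
7 | blue | bob | 6 | 7 | 3
7 | blue | eve | 5 | 7 | 3
After WHERE (2 rows):
teams.price | teams.kind | depts.owner | depts.yr | depts.price | depts.rank
7 | blue | bob | 6 | 7 | 3
7 | blue | eve | 5 | 7 | 3
After GROUP BY (1 rows):
depts.rank | max_price
3 | 7
After ORDER BY (1 rows):
depts.rank | max_price
3 | 7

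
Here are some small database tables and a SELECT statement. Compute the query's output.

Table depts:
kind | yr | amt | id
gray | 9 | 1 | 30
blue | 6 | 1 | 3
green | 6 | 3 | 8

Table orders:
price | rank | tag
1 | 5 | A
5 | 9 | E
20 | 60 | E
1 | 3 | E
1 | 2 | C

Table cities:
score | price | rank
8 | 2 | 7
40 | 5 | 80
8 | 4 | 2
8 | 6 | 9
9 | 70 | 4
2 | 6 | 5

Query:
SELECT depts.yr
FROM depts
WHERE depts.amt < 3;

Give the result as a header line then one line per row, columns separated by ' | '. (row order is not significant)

After WHERE (2 rows):
depts.kind | depts.yr | depts.amt | depts.id
gray | 9 | 1 | 30
blue | 6 | 1 | 3
After SELECT (2 rows):
depts.yr
9
6

== RESULT ==
depts.yr
9
6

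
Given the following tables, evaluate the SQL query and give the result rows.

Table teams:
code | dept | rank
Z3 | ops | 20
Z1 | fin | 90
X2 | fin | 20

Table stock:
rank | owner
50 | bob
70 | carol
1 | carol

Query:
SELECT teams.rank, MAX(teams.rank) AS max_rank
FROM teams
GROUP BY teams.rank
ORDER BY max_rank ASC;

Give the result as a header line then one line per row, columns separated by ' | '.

== RESULT ==
teams.rank | max_rank
20 | 20
90 | 90

Derivation:
After GROUP BY (2 rows):
teams.rank | max_rank
20 | 20
90 | 90
After ORDER BY (2 rows):
teams.rank | max_rank
20 | 20
90 | 90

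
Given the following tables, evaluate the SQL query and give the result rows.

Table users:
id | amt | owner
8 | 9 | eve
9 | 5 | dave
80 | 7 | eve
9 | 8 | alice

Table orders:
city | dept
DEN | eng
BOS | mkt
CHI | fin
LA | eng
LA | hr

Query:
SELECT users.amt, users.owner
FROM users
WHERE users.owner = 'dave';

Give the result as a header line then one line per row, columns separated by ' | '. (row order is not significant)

== RESULT ==
users.amt | users.owner
5 | dave

Derivation:
After WHERE (1 rows):
users.id | users.amt | users.owner
9 | 5 | dave
After SELECT (1 rows):
users.amt | users.owner
5 | dave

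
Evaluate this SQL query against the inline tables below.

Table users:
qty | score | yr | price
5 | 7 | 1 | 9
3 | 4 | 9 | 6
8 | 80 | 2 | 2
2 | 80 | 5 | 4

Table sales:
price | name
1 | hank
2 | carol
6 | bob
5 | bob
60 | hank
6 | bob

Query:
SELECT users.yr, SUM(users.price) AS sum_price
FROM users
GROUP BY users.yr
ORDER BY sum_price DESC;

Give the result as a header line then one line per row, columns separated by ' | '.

== RESULT ==
users.yr | sum_price
1 | 9
9 | 6
5 | 4
2 | 2

Derivation:
After GROUP BY (4 rows):
users.yr | sum_price
1 | 9
9 | 6
2 | 2
5 | 4
After ORDER BY (4 rows):
users.yr | sum_price
1 | 9
9 | 6
5 | 4
2 | 2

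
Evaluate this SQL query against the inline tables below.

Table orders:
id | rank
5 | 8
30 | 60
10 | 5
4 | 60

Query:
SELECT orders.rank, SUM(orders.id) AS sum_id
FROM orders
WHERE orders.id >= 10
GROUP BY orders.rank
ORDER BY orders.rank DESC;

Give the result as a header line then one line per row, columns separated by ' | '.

After WHERE (2 rows):
orders.id | orders.rank
30 | 60
10 | 5
After GROUP BY (2 rows):
orders.rank | sum_id
60 | 30
5 | 10
After ORDER BY (2 rows):
orders.rank | sum_id
60 | 30
5 | 10

== RESULT ==
orders.rank | sum_id
60 | 30
5 | 10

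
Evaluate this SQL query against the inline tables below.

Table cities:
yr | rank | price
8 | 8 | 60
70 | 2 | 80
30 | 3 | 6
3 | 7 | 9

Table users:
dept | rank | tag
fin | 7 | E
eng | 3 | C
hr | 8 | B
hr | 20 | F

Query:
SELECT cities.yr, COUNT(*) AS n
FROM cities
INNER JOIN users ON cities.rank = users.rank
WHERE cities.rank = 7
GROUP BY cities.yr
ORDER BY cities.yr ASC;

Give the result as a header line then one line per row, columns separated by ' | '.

== RESULT ==
cities.yr | n
3 | 1

Derivation:
After JOIN users (3 rows):
cities.yr | cities.rank | cities.price | users.dept | users.rank | users.tag
8 | 8 | 60 | hr | 8 | B
30 | 3 | 6 | eng | 3 | C
3 | 7 | 9 | fin | 7 | E
After WHERE (1 rows):
cities.yr | cities.rank | cities.price | users.dept | users.rank | users.tag
3 | 7 | 9 | fin | 7 | E
After GROUP BY (1 rows):
cities.yr | n
3 | 1
After ORDER BY (1 rows):
cities.yr | n
3 | 1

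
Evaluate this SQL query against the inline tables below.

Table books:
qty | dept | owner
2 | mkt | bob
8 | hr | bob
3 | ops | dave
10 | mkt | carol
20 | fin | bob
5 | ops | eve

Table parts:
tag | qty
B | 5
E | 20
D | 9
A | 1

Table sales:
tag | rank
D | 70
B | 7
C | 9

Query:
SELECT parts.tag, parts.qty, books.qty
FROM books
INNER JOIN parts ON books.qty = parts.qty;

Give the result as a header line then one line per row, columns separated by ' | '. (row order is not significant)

== RESULT ==
parts.tag | parts.qty | books.qty
E | 20 | 20
B | 5 | 5

Derivation:
After JOIN parts (2 rows):
books.qty | books.dept | books.owner | parts.tag | parts.qty
20 | fin | bob | E | 20
5 | ops | eve | B | 5
After SELECT (2 rows):
parts.tag | parts.qty | books.qty
E | 20 | 20
B | 5 | 5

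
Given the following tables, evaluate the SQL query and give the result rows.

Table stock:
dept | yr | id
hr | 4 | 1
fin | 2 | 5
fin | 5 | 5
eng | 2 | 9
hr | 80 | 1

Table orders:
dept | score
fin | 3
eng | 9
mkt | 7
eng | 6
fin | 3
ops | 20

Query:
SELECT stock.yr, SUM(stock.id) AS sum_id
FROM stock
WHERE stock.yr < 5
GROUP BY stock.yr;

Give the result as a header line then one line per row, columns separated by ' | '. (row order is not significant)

== RESULT ==
stock.yr | sum_id
4 | 1
2 | 14

Derivation:
After WHERE (3 rows):
stock.dept | stock.yr | stock.id
hr | 4 | 1
fin | 2 | 5
eng | 2 | 9
After GROUP BY (2 rows):
stock.yr | sum_id
4 | 1
2 | 14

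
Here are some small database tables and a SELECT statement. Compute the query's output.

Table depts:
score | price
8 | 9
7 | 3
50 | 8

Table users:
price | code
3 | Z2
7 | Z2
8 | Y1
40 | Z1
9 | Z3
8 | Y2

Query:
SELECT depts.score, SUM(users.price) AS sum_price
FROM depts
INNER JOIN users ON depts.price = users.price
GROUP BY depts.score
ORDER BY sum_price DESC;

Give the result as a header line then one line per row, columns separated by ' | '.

After JOIN users (4 rows):
depts.score | depts.price | users.price | users.code
8 | 9 | 9 | Z3
7 | 3 | 3 | Z2
50 | 8 | 8 | Y1
50 | 8 | 8 | Y2
After GROUP BY (3 rows):
depts.score | sum_price
8 | 9
7 | 3
50 | 16
After ORDER BY (3 rows):
depts.score | sum_price
50 | 16
8 | 9
7 | 3

== RESULT ==
depts.score | sum_price
50 | 16
8 | 9
7 | 3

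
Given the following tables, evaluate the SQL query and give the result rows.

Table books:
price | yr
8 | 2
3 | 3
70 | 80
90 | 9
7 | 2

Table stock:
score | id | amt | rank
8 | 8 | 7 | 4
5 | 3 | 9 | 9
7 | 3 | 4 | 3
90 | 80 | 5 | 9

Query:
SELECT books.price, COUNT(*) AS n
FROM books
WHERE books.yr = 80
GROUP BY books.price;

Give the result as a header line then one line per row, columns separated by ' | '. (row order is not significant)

After WHERE (1 rows):
books.price | books.yr
70 | 80
After GROUP BY (1 rows):
books.price | n
70 | 1

== RESULT ==
books.price | n
70 | 1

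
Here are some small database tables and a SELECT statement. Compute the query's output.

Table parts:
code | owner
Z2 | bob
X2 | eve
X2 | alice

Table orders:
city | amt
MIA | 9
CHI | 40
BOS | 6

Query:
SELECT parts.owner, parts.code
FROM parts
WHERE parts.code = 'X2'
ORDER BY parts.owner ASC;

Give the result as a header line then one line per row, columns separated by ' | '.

After WHERE (2 rows):
parts.code | parts.owner
X2 | eve
X2 | alice
After SELECT (2 rows):
parts.owner | parts.code
eve | X2
alice | X2
After ORDER BY (2 rows):
parts.owner | parts.code
alice | X2
eve | X2

== RESULT ==
parts.owner | parts.code
alice | X2
eve | X2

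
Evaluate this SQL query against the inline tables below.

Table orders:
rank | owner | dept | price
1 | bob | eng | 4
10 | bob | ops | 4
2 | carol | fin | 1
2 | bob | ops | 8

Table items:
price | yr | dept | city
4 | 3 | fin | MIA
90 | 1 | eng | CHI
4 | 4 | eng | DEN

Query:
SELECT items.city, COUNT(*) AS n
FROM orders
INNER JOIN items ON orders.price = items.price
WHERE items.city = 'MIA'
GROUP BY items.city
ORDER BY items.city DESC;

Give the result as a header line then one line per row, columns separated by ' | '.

== RESULT ==
items.city | n
MIA | 2

Derivation:
After JOIN items (4 rows):
orders.rank | orders.owner | orders.dept | orders.price | items.price | items.yr | items.dept | items.city
1 | bob | eng | 4 | 4 | 3 | fin | MIA
1 | bob | eng | 4 | 4 | 4 | eng | DEN
10 | bob | ops | 4 | 4 | 3 | fin | MIA
10 | bob | ops | 4 | 4 | 4 | eng | DEN
After WHERE (2 rows):
orders.rank | orders.owner | orders.dept | orders.price | items.price | items.yr | items.dept | items.city
1 | bob | eng | 4 | 4 | 3 | fin | MIA
10 | bob | ops | 4 | 4 | 3 | fin | MIA
After GROUP BY (1 rows):
items.city | n
MIA | 2
After ORDER BY (1 rows):
items.city | n
MIA | 2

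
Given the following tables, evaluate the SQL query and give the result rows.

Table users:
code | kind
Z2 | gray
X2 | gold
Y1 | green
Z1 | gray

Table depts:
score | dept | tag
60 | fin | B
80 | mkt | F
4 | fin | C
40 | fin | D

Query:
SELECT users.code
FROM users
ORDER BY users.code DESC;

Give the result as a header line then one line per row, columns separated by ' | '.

After SELECT (4 rows):
users.code
Z2
X2
Y1
Z1
After ORDER BY (4 rows):
users.code
Z2
Z1
Y1
X2

== RESULT ==
users.code
Z2
Z1
Y1
X2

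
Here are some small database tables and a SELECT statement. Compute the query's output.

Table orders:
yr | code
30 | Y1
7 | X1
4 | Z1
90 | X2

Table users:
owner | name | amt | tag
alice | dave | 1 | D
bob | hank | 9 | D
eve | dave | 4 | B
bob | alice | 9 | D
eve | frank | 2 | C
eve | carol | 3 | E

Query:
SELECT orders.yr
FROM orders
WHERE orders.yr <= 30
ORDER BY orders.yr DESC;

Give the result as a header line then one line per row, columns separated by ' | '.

== RESULT ==
orders.yr
30
7
4

Derivation:
After WHERE (3 rows):
orders.yr | orders.code
30 | Y1
7 | X1
4 | Z1
After SELECT (3 rows):
orders.yr
30
7
4
After ORDER BY (3 rows):
orders.yr
30
7
4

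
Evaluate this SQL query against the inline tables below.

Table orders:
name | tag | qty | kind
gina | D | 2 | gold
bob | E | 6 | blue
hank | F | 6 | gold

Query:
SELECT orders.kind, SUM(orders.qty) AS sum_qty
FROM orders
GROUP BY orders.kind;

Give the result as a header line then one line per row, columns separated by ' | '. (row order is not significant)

After GROUP BY (2 rows):
orders.kind | sum_qty
gold | 8
blue | 6

== RESULT ==
orders.kind | sum_qty
gold | 8
blue | 6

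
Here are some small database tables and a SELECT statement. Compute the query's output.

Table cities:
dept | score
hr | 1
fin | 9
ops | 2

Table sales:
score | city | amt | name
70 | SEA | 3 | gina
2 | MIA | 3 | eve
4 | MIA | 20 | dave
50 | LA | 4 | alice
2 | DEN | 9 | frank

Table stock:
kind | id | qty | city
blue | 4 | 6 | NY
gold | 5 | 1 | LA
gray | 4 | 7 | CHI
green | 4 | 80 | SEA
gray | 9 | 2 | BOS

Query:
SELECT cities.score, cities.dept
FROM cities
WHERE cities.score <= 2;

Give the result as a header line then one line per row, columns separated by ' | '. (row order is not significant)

== RESULT ==
cities.score | cities.dept
1 | hr
2 | ops

Derivation:
After WHERE (2 rows):
cities.dept | cities.score
hr | 1
ops | 2
After SELECT (2 rows):
cities.score | cities.dept
1 | hr
2 | ops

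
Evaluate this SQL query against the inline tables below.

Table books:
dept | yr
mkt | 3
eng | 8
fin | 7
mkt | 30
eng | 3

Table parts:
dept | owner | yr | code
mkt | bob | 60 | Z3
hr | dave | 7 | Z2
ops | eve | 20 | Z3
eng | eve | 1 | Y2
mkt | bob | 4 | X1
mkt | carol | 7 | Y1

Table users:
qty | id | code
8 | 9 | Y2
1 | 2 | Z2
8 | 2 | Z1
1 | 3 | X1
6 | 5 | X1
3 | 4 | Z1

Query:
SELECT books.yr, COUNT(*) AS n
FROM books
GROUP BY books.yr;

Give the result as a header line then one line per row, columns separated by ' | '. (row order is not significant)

== RESULT ==
books.yr | n
3 | 2
8 | 1
7 | 1
30 | 1

Derivation:
After GROUP BY (4 rows):
books.yr | n
3 | 2
8 | 1
7 | 1
30 | 1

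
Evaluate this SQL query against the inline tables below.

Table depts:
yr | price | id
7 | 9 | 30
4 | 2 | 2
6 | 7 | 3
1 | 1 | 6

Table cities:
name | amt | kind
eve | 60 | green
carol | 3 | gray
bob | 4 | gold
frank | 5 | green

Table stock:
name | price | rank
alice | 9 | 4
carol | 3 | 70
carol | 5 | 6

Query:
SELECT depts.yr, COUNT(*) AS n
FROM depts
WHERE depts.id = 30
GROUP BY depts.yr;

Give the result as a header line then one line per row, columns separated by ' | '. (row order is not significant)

== RESULT ==
depts.yr | n
7 | 1

Derivation:
After WHERE (1 rows):
depts.yr | depts.price | depts.id
7 | 9 | 30
After GROUP BY (1 rows):
depts.yr | n
7 | 1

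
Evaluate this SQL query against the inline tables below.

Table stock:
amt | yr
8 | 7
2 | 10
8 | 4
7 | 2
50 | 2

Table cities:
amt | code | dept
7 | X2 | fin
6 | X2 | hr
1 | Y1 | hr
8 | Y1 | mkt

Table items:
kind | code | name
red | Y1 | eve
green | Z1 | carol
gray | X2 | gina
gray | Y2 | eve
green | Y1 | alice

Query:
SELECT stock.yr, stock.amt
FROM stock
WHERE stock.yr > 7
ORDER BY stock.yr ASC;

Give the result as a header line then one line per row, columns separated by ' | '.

== RESULT ==
stock.yr | stock.amt
10 | 2

Derivation:
After WHERE (1 rows):
stock.amt | stock.yr
2 | 10
After SELECT (1 rows):
stock.yr | stock.amt
10 | 2
After ORDER BY (1 rows):
stock.yr | stock.amt
10 | 2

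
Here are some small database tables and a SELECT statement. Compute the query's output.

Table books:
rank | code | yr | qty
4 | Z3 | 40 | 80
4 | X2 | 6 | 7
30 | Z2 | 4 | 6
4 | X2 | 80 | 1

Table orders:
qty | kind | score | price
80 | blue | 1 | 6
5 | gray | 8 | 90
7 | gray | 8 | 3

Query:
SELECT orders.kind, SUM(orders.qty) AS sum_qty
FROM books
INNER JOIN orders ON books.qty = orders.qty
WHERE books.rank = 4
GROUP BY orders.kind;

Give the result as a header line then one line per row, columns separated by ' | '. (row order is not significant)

== RESULT ==
orders.kind | sum_qty
blue | 80
gray | 7

Derivation:
After JOIN orders (2 rows):
books.rank | books.code | books.yr | books.qty | orders.qty | orders.kind | orders.score | orders.price
4 | Z3 | 40 | 80 | 80 | blue | 1 | 6
4 | X2 | 6 | 7 | 7 | gray | 8 | 3
After WHERE (2 rows):
books.rank | books.code | books.yr | books.qty | orders.qty | orders.kind | orders.score | orders.price
4 | Z3 | 40 | 80 | 80 | blue | 1 | 6
4 | X2 | 6 | 7 | 7 | gray | 8 | 3
After GROUP BY (2 rows):
orders.kind | sum_qty
blue | 80
gray | 7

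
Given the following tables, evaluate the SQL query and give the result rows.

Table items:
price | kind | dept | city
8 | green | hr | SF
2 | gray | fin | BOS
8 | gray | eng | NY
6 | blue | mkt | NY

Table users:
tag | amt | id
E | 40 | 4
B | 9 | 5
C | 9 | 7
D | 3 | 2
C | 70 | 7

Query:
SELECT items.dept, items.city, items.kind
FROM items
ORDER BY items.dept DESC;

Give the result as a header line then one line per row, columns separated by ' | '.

After SELECT (4 rows):
items.dept | items.city | items.kind
hr | SF | green
fin | BOS | gray
eng | NY | gray
mkt | NY | blue
After ORDER BY (4 rows):
items.dept | items.city | items.kind
mkt | NY | blue
hr | SF | green
fin | BOS | gray
eng | NY | gray

== RESULT ==
items.dept | items.city | items.kind
mkt | NY | blue
hr | SF | green
fin | BOS | gray
eng | NY | gray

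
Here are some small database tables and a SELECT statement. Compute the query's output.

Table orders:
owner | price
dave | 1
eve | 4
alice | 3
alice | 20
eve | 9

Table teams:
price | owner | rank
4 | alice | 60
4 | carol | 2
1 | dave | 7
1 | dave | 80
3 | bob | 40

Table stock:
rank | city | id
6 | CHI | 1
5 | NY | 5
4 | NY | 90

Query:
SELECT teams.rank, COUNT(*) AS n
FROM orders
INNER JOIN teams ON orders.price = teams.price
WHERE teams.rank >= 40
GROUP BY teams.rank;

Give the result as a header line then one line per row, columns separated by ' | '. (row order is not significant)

== RESULT ==
teams.rank | n
80 | 1
60 | 1
40 | 1

Derivation:
After JOIN teams (5 rows):
orders.owner | orders.price | teams.price | teams.owner | teams.rank
dave | 1 | 1 | dave | 7
dave | 1 | 1 | dave | 80
eve | 4 | 4 | alice | 60
eve | 4 | 4 | carol | 2
alice | 3 | 3 | bob | 40
After WHERE (3 rows):
orders.owner | orders.price | teams.price | teams.owner | teams.rank
dave | 1 | 1 | dave | 80
eve | 4 | 4 | alice | 60
alice | 3 | 3 | bob | 40
After GROUP BY (3 rows):
teams.rank | n
80 | 1
60 | 1
40 | 1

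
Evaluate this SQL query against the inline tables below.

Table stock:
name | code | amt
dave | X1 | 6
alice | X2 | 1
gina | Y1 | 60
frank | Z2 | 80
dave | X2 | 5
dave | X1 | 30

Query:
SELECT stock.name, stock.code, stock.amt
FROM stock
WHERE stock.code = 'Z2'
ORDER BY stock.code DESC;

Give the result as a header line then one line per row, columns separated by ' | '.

== RESULT ==
stock.name | stock.code | stock.amt
frank | Z2 | 80

Derivation:
After WHERE (1 rows):
stock.name | stock.code | stock.amt
frank | Z2 | 80
After SELECT (1 rows):
stock.name | stock.code | stock.amt
frank | Z2 | 80
After ORDER BY (1 rows):
stock.name | stock.code | stock.amt
frank | Z2 | 80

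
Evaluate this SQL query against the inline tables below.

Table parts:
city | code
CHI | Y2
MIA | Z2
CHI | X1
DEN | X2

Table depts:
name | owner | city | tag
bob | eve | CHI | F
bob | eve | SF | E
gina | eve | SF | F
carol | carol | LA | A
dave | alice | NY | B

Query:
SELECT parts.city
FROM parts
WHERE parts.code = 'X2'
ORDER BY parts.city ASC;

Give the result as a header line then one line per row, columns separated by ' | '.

After WHERE (1 rows):
parts.city | parts.code
DEN | X2
After SELECT (1 rows):
parts.city
DEN
After ORDER BY (1 rows):
parts.city
DEN

== RESULT ==
parts.city
DEN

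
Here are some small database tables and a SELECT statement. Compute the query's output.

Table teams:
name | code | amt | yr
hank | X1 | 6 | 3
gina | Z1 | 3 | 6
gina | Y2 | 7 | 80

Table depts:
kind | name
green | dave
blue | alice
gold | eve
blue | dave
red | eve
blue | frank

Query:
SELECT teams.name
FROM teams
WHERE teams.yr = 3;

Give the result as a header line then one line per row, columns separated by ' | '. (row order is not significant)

== RESULT ==
teams.name
hank

Derivation:
After WHERE (1 rows):
teams.name | teams.code | teams.amt | teams.yr
hank | X1 | 6 | 3
After SELECT (1 rows):
teams.name
hank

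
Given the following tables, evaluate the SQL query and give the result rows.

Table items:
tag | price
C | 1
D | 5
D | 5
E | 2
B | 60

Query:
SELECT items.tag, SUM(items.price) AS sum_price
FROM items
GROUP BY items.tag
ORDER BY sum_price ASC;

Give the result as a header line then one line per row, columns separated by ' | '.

== RESULT ==
items.tag | sum_price
C | 1
E | 2
D | 10
B | 60

Derivation:
After GROUP BY (4 rows):
items.tag | sum_price
C | 1
D | 10
E | 2
B | 60
After ORDER BY (4 rows):
items.tag | sum_price
C | 1
E | 2
D | 10
B | 60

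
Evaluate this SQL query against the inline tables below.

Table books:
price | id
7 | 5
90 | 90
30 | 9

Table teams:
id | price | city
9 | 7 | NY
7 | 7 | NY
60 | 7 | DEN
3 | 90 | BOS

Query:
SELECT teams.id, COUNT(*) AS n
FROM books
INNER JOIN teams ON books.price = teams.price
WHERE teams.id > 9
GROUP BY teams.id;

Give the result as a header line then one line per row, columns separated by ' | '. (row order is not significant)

== RESULT ==
teams.id | n
60 | 1

Derivation:
After JOIN teams (4 rows):
books.price | books.id | teams.id | teams.price | teams.city
7 | 5 | 9 | 7 | NY
7 | 5 | 7 | 7 | NY
7 | 5 | 60 | 7 | DEN
90 | 90 | 3 | 90 | BOS
After WHERE (1 rows):
books.price | books.id | teams.id | teams.price | teams.city
7 | 5 | 60 | 7 | DEN
After GROUP BY (1 rows):
teams.id | n
60 | 1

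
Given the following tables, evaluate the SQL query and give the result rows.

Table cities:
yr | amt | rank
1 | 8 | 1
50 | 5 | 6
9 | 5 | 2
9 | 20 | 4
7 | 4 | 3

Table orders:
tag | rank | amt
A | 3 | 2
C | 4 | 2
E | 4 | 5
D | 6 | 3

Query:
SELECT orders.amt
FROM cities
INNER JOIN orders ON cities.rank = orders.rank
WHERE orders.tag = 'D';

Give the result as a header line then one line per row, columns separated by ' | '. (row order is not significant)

After JOIN orders (4 rows):
cities.yr | cities.amt | cities.rank | orders.tag | orders.rank | orders.amt
50 | 5 | 6 | D | 6 | 3
9 | 20 | 4 | C | 4 | 2
9 | 20 | 4 | E | 4 | 5
7 | 4 | 3 | A | 3 | 2
After WHERE (1 rows):
cities.yr | cities.amt | cities.rank | orders.tag | orders.rank | orders.amt
50 | 5 | 6 | D | 6 | 3
After SELECT (1 rows):
orders.amt
3

== RESULT ==
orders.amt
3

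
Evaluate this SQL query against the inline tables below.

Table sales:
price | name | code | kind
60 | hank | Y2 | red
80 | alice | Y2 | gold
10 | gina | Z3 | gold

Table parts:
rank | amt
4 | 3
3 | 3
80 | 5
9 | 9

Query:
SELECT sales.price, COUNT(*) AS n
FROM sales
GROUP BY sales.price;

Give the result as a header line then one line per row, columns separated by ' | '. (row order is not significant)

After GROUP BY (3 rows):
sales.price | n
60 | 1
80 | 1
10 | 1

== RESULT ==
sales.price | n
60 | 1
80 | 1
10 | 1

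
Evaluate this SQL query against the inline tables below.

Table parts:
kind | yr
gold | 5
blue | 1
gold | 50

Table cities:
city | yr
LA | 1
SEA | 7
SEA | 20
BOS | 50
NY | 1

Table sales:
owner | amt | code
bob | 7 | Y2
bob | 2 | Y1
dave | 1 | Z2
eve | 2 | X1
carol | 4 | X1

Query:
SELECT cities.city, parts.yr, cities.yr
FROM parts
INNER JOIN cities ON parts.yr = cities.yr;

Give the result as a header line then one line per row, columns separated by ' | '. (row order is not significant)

After JOIN cities (3 rows):
parts.kind | parts.yr | cities.city | cities.yr
blue | 1 | LA | 1
blue | 1 | NY | 1
gold | 50 | BOS | 50
After SELECT (3 rows):
cities.city | parts.yr | cities.yr
LA | 1 | 1
NY | 1 | 1
BOS | 50 | 50

== RESULT ==
cities.city | parts.yr | cities.yr
LA | 1 | 1
NY | 1 | 1
BOS | 50 | 50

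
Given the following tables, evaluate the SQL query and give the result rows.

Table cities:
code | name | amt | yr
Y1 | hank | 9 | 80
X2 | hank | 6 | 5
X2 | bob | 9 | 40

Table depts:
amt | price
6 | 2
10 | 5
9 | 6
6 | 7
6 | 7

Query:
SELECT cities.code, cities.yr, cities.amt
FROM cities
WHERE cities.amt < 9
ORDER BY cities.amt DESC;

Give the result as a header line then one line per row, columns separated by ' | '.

== RESULT ==
cities.code | cities.yr | cities.amt
X2 | 5 | 6

Derivation:
After WHERE (1 rows):
cities.code | cities.name | cities.amt | cities.yr
X2 | hank | 6 | 5
After SELECT (1 rows):
cities.code | cities.yr | cities.amt
X2 | 5 | 6
After ORDER BY (1 rows):
cities.code | cities.yr | cities.amt
X2 | 5 | 6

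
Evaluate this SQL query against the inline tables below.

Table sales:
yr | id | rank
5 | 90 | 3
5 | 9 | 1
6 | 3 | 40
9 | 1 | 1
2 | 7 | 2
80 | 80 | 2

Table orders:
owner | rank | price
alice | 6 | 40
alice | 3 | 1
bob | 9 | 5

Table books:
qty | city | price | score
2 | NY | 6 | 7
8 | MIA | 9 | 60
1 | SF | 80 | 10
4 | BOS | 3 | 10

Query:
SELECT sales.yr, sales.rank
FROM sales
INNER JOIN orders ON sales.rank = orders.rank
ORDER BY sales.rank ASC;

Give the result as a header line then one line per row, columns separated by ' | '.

== RESULT ==
sales.yr | sales.rank
5 | 3

Derivation:
After JOIN orders (1 rows):
sales.yr | sales.id | sales.rank | orders.owner | orders.rank | orders.price
5 | 90 | 3 | alice | 3 | 1
After SELECT (1 rows):
sales.yr | sales.rank
5 | 3
After ORDER BY (1 rows):
sales.yr | sales.rank
5 | 3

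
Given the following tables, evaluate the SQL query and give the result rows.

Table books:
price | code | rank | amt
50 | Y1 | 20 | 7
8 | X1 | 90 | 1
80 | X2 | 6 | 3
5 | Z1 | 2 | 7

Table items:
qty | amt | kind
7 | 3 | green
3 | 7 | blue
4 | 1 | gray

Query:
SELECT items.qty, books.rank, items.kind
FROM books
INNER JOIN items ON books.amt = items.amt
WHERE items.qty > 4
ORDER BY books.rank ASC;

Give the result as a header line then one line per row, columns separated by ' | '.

After JOIN items (4 rows):
books.price | books.code | books.rank | books.amt | items.qty | items.amt | items.kind
50 | Y1 | 20 | 7 | 3 | 7 | blue
8 | X1 | 90 | 1 | 4 | 1 | gray
80 | X2 | 6 | 3 | 7 | 3 | green
5 | Z1 | 2 | 7 | 3 | 7 | blue
After WHERE (1 rows):
books.price | books.code | books.rank | books.amt | items.qty | items.amt | items.kind
80 | X2 | 6 | 3 | 7 | 3 | green
After SELECT (1 rows):
items.qty | books.rank | items.kind
7 | 6 | green
After ORDER BY (1 rows):
items.qty | books.rank | items.kind
7 | 6 | green

== RESULT ==
items.qty | books.rank | items.kind
7 | 6 | green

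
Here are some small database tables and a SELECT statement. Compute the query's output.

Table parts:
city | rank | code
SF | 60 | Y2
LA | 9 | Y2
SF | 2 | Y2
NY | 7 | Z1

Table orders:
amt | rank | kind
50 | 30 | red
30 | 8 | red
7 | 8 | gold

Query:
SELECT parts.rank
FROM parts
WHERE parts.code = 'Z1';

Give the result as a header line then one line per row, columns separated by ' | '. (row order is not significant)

== RESULT ==
parts.rank
7

Derivation:
After WHERE (1 rows):
parts.city | parts.rank | parts.code
NY | 7 | Z1
After SELECT (1 rows):
parts.rank
7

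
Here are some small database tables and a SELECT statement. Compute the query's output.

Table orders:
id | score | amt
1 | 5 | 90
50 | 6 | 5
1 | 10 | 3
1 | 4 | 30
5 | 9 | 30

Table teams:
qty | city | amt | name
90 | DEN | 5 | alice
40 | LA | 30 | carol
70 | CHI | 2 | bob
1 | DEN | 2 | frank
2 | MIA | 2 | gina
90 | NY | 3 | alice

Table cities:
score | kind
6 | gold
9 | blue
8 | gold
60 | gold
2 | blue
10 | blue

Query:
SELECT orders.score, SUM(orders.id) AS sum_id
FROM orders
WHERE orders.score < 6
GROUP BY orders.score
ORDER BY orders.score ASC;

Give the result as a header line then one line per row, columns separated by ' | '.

== RESULT ==
orders.score | sum_id
4 | 1
5 | 1

Derivation:
After WHERE (2 rows):
orders.id | orders.score | orders.amt
1 | 5 | 90
1 | 4 | 30
After GROUP BY (2 rows):
orders.score | sum_id
5 | 1
4 | 1
After ORDER BY (2 rows):
orders.score | sum_id
4 | 1
5 | 1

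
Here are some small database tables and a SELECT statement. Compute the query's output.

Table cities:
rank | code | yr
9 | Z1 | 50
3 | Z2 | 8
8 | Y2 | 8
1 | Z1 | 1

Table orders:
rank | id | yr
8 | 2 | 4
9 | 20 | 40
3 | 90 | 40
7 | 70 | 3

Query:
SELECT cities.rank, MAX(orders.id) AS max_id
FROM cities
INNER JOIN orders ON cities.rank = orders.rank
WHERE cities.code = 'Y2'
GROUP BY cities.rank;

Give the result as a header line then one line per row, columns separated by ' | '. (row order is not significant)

== RESULT ==
cities.rank | max_id
8 | 2

Derivation:
After JOIN orders (3 rows):
cities.rank | cities.code | cities.yr | orders.rank | orders.id | orders.yr
9 | Z1 | 50 | 9 | 20 | 40
3 | Z2 | 8 | 3 | 90 | 40
8 | Y2 | 8 | 8 | 2 | 4
After WHERE (1 rows):
cities.rank | cities.code | cities.yr | orders.rank | orders.id | orders.yr
8 | Y2 | 8 | 8 | 2 | 4
After GROUP BY (1 rows):
cities.rank | max_id
8 | 2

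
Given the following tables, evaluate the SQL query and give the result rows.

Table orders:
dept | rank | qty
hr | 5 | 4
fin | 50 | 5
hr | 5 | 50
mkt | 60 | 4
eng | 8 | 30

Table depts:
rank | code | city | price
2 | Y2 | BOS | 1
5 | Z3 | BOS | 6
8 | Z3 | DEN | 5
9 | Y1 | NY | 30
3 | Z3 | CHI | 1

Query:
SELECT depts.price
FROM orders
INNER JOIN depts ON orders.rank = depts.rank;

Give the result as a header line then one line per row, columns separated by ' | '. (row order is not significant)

== RESULT ==
depts.price
6
6
5

Derivation:
After JOIN depts (3 rows):
orders.dept | orders.rank | orders.qty | depts.rank | depts.code | depts.city | depts.price
hr | 5 | 4 | 5 | Z3 | BOS | 6
hr | 5 | 50 | 5 | Z3 | BOS | 6
eng | 8 | 30 | 8 | Z3 | DEN | 5
After SELECT (3 rows):
depts.price
6
6
5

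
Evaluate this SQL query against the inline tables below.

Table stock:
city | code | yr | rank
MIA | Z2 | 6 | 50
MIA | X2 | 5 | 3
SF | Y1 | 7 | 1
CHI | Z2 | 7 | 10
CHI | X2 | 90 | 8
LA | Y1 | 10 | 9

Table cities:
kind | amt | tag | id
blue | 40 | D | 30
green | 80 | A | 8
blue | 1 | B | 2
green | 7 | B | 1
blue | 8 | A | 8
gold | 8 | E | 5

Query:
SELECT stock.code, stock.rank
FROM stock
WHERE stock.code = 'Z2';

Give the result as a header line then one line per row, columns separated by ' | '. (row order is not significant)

== RESULT ==
stock.code | stock.rank
Z2 | 50
Z2 | 10

Derivation:
After WHERE (2 rows):
stock.city | stock.code | stock.yr | stock.rank
MIA | Z2 | 6 | 50
CHI | Z2 | 7 | 10
After SELECT (2 rows):
stock.code | stock.rank
Z2 | 50
Z2 | 10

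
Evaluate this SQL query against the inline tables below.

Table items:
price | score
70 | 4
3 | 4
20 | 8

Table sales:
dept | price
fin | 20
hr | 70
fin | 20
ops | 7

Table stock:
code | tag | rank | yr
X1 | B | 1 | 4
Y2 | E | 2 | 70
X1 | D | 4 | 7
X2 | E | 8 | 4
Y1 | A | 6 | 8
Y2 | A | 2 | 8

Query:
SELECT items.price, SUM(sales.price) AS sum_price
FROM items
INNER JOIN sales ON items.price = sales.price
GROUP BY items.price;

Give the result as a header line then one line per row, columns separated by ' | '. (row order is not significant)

After JOIN sales (3 rows):
items.price | items.score | sales.dept | sales.price
70 | 4 | hr | 70
20 | 8 | fin | 20
20 | 8 | fin | 20
After GROUP BY (2 rows):
items.price | sum_price
70 | 70
20 | 40

== RESULT ==
items.price | sum_price
70 | 70
20 | 40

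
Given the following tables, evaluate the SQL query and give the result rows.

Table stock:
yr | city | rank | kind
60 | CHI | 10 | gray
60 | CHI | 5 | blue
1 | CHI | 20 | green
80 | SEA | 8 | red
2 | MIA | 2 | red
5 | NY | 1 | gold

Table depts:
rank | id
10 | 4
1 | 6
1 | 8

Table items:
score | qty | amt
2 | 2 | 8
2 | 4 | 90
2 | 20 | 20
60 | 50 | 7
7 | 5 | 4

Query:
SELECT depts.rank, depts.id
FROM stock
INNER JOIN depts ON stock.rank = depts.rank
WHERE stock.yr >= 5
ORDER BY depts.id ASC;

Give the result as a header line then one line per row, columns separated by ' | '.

After JOIN depts (3 rows):
stock.yr | stock.city | stock.rank | stock.kind | depts.rank | depts.id
60 | CHI | 10 | gray | 10 | 4
5 | NY | 1 | gold | 1 | 6
5 | NY | 1 | gold | 1 | 8
After WHERE (3 rows):
stock.yr | stock.city | stock.rank | stock.kind | depts.rank | depts.id
60 | CHI | 10 | gray | 10 | 4
5 | NY | 1 | gold | 1 | 6
5 | NY | 1 | gold | 1 | 8
After SELECT (3 rows):
depts.rank | depts.id
10 | 4
1 | 6
1 | 8
After ORDER BY (3 rows):
depts.rank | depts.id
10 | 4
1 | 6
1 | 8

== RESULT ==
depts.rank | depts.id
10 | 4
1 | 6
1 | 8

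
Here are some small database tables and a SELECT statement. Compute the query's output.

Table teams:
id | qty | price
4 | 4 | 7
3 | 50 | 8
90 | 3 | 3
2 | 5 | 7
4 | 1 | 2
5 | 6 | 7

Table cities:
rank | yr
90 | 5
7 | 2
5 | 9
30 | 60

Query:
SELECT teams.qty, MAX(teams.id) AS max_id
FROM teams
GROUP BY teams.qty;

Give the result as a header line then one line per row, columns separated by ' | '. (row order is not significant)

After GROUP BY (6 rows):
teams.qty | max_id
4 | 4
50 | 3
3 | 90
5 | 2
1 | 4
6 | 5

== RESULT ==
teams.qty | max_id
4 | 4
50 | 3
3 | 90
5 | 2
1 | 4
6 | 5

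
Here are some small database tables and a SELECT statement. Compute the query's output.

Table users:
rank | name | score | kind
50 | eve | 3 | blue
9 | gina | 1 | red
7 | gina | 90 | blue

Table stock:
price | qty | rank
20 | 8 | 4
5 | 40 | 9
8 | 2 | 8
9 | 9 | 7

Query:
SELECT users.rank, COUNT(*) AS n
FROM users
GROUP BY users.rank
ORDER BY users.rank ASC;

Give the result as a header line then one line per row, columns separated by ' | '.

After GROUP BY (3 rows):
users.rank | n
50 | 1
9 | 1
7 | 1
After ORDER BY (3 rows):
users.rank | n
7 | 1
9 | 1
50 | 1

== RESULT ==
users.rank | n
7 | 1
9 | 1
50 | 1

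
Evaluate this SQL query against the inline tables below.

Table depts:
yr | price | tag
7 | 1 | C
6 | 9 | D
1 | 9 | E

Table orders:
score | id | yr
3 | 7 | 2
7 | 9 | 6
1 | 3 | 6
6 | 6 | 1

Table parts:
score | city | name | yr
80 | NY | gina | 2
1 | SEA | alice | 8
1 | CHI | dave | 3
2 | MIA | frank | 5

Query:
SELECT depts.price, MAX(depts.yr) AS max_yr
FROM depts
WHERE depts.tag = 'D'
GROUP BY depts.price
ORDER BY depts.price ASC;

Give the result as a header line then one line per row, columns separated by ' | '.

== RESULT ==
depts.price | max_yr
9 | 6

Derivation:
After WHERE (1 rows):
depts.yr | depts.price | depts.tag
6 | 9 | D
After GROUP BY (1 rows):
depts.price | max_yr
9 | 6
After ORDER BY (1 rows):
depts.price | max_yr
9 | 6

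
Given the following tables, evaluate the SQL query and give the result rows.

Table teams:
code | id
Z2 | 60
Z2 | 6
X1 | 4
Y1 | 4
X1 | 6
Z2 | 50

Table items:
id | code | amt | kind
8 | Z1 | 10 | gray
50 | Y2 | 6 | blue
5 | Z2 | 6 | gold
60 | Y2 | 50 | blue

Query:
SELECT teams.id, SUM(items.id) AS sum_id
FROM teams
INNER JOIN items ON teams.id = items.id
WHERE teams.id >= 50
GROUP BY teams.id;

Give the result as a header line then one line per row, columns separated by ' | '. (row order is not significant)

== RESULT ==
teams.id | sum_id
60 | 60
50 | 50

Derivation:
After JOIN items (2 rows):
teams.code | teams.id | items.id | items.code | items.amt | items.kind
Z2 | 60 | 60 | Y2 | 50 | blue
Z2 | 50 | 50 | Y2 | 6 | blue
After WHERE (2 rows):
teams.code | teams.id | items.id | items.code | items.amt | items.kind
Z2 | 60 | 60 | Y2 | 50 | blue
Z2 | 50 | 50 | Y2 | 6 | blue
After GROUP BY (2 rows):
teams.id | sum_id
60 | 60
50 | 50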